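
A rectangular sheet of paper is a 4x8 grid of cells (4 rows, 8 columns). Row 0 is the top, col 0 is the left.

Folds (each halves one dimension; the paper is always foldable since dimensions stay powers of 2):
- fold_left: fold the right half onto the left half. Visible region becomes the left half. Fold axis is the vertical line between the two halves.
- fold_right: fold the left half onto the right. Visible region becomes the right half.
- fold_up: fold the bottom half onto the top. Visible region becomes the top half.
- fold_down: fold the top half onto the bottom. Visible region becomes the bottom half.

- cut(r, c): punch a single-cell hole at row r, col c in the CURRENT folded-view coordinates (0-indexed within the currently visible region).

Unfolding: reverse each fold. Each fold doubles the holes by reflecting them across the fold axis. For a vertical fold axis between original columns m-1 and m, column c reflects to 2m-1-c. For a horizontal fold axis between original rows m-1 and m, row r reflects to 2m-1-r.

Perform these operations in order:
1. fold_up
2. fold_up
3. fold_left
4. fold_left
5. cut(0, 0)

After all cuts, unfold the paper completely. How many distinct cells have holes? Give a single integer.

Answer: 16

Derivation:
Op 1 fold_up: fold axis h@2; visible region now rows[0,2) x cols[0,8) = 2x8
Op 2 fold_up: fold axis h@1; visible region now rows[0,1) x cols[0,8) = 1x8
Op 3 fold_left: fold axis v@4; visible region now rows[0,1) x cols[0,4) = 1x4
Op 4 fold_left: fold axis v@2; visible region now rows[0,1) x cols[0,2) = 1x2
Op 5 cut(0, 0): punch at orig (0,0); cuts so far [(0, 0)]; region rows[0,1) x cols[0,2) = 1x2
Unfold 1 (reflect across v@2): 2 holes -> [(0, 0), (0, 3)]
Unfold 2 (reflect across v@4): 4 holes -> [(0, 0), (0, 3), (0, 4), (0, 7)]
Unfold 3 (reflect across h@1): 8 holes -> [(0, 0), (0, 3), (0, 4), (0, 7), (1, 0), (1, 3), (1, 4), (1, 7)]
Unfold 4 (reflect across h@2): 16 holes -> [(0, 0), (0, 3), (0, 4), (0, 7), (1, 0), (1, 3), (1, 4), (1, 7), (2, 0), (2, 3), (2, 4), (2, 7), (3, 0), (3, 3), (3, 4), (3, 7)]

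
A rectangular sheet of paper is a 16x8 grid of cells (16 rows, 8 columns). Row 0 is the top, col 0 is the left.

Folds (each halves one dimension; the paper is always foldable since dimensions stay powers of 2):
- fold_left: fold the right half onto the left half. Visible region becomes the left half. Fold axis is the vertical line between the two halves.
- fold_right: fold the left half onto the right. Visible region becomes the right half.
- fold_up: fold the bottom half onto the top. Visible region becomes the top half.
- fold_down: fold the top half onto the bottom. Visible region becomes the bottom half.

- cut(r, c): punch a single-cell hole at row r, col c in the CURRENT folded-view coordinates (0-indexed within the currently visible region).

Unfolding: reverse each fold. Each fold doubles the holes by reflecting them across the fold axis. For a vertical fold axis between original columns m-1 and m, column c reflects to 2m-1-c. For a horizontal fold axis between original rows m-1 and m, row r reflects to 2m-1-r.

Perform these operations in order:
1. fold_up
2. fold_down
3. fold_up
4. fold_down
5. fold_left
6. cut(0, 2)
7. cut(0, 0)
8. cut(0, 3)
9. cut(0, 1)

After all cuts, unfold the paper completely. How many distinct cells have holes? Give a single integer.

Op 1 fold_up: fold axis h@8; visible region now rows[0,8) x cols[0,8) = 8x8
Op 2 fold_down: fold axis h@4; visible region now rows[4,8) x cols[0,8) = 4x8
Op 3 fold_up: fold axis h@6; visible region now rows[4,6) x cols[0,8) = 2x8
Op 4 fold_down: fold axis h@5; visible region now rows[5,6) x cols[0,8) = 1x8
Op 5 fold_left: fold axis v@4; visible region now rows[5,6) x cols[0,4) = 1x4
Op 6 cut(0, 2): punch at orig (5,2); cuts so far [(5, 2)]; region rows[5,6) x cols[0,4) = 1x4
Op 7 cut(0, 0): punch at orig (5,0); cuts so far [(5, 0), (5, 2)]; region rows[5,6) x cols[0,4) = 1x4
Op 8 cut(0, 3): punch at orig (5,3); cuts so far [(5, 0), (5, 2), (5, 3)]; region rows[5,6) x cols[0,4) = 1x4
Op 9 cut(0, 1): punch at orig (5,1); cuts so far [(5, 0), (5, 1), (5, 2), (5, 3)]; region rows[5,6) x cols[0,4) = 1x4
Unfold 1 (reflect across v@4): 8 holes -> [(5, 0), (5, 1), (5, 2), (5, 3), (5, 4), (5, 5), (5, 6), (5, 7)]
Unfold 2 (reflect across h@5): 16 holes -> [(4, 0), (4, 1), (4, 2), (4, 3), (4, 4), (4, 5), (4, 6), (4, 7), (5, 0), (5, 1), (5, 2), (5, 3), (5, 4), (5, 5), (5, 6), (5, 7)]
Unfold 3 (reflect across h@6): 32 holes -> [(4, 0), (4, 1), (4, 2), (4, 3), (4, 4), (4, 5), (4, 6), (4, 7), (5, 0), (5, 1), (5, 2), (5, 3), (5, 4), (5, 5), (5, 6), (5, 7), (6, 0), (6, 1), (6, 2), (6, 3), (6, 4), (6, 5), (6, 6), (6, 7), (7, 0), (7, 1), (7, 2), (7, 3), (7, 4), (7, 5), (7, 6), (7, 7)]
Unfold 4 (reflect across h@4): 64 holes -> [(0, 0), (0, 1), (0, 2), (0, 3), (0, 4), (0, 5), (0, 6), (0, 7), (1, 0), (1, 1), (1, 2), (1, 3), (1, 4), (1, 5), (1, 6), (1, 7), (2, 0), (2, 1), (2, 2), (2, 3), (2, 4), (2, 5), (2, 6), (2, 7), (3, 0), (3, 1), (3, 2), (3, 3), (3, 4), (3, 5), (3, 6), (3, 7), (4, 0), (4, 1), (4, 2), (4, 3), (4, 4), (4, 5), (4, 6), (4, 7), (5, 0), (5, 1), (5, 2), (5, 3), (5, 4), (5, 5), (5, 6), (5, 7), (6, 0), (6, 1), (6, 2), (6, 3), (6, 4), (6, 5), (6, 6), (6, 7), (7, 0), (7, 1), (7, 2), (7, 3), (7, 4), (7, 5), (7, 6), (7, 7)]
Unfold 5 (reflect across h@8): 128 holes -> [(0, 0), (0, 1), (0, 2), (0, 3), (0, 4), (0, 5), (0, 6), (0, 7), (1, 0), (1, 1), (1, 2), (1, 3), (1, 4), (1, 5), (1, 6), (1, 7), (2, 0), (2, 1), (2, 2), (2, 3), (2, 4), (2, 5), (2, 6), (2, 7), (3, 0), (3, 1), (3, 2), (3, 3), (3, 4), (3, 5), (3, 6), (3, 7), (4, 0), (4, 1), (4, 2), (4, 3), (4, 4), (4, 5), (4, 6), (4, 7), (5, 0), (5, 1), (5, 2), (5, 3), (5, 4), (5, 5), (5, 6), (5, 7), (6, 0), (6, 1), (6, 2), (6, 3), (6, 4), (6, 5), (6, 6), (6, 7), (7, 0), (7, 1), (7, 2), (7, 3), (7, 4), (7, 5), (7, 6), (7, 7), (8, 0), (8, 1), (8, 2), (8, 3), (8, 4), (8, 5), (8, 6), (8, 7), (9, 0), (9, 1), (9, 2), (9, 3), (9, 4), (9, 5), (9, 6), (9, 7), (10, 0), (10, 1), (10, 2), (10, 3), (10, 4), (10, 5), (10, 6), (10, 7), (11, 0), (11, 1), (11, 2), (11, 3), (11, 4), (11, 5), (11, 6), (11, 7), (12, 0), (12, 1), (12, 2), (12, 3), (12, 4), (12, 5), (12, 6), (12, 7), (13, 0), (13, 1), (13, 2), (13, 3), (13, 4), (13, 5), (13, 6), (13, 7), (14, 0), (14, 1), (14, 2), (14, 3), (14, 4), (14, 5), (14, 6), (14, 7), (15, 0), (15, 1), (15, 2), (15, 3), (15, 4), (15, 5), (15, 6), (15, 7)]

Answer: 128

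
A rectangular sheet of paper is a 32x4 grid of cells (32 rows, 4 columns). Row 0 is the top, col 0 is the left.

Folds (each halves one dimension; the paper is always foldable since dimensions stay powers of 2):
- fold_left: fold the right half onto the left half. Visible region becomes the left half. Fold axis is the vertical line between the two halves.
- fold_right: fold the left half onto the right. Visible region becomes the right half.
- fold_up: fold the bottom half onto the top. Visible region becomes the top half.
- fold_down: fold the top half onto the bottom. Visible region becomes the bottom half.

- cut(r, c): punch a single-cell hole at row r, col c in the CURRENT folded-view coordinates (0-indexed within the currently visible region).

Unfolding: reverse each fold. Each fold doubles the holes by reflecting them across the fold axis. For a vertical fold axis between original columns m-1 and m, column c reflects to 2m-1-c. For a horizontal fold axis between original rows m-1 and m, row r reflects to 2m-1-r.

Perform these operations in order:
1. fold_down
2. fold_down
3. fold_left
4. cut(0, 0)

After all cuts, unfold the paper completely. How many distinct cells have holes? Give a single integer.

Answer: 8

Derivation:
Op 1 fold_down: fold axis h@16; visible region now rows[16,32) x cols[0,4) = 16x4
Op 2 fold_down: fold axis h@24; visible region now rows[24,32) x cols[0,4) = 8x4
Op 3 fold_left: fold axis v@2; visible region now rows[24,32) x cols[0,2) = 8x2
Op 4 cut(0, 0): punch at orig (24,0); cuts so far [(24, 0)]; region rows[24,32) x cols[0,2) = 8x2
Unfold 1 (reflect across v@2): 2 holes -> [(24, 0), (24, 3)]
Unfold 2 (reflect across h@24): 4 holes -> [(23, 0), (23, 3), (24, 0), (24, 3)]
Unfold 3 (reflect across h@16): 8 holes -> [(7, 0), (7, 3), (8, 0), (8, 3), (23, 0), (23, 3), (24, 0), (24, 3)]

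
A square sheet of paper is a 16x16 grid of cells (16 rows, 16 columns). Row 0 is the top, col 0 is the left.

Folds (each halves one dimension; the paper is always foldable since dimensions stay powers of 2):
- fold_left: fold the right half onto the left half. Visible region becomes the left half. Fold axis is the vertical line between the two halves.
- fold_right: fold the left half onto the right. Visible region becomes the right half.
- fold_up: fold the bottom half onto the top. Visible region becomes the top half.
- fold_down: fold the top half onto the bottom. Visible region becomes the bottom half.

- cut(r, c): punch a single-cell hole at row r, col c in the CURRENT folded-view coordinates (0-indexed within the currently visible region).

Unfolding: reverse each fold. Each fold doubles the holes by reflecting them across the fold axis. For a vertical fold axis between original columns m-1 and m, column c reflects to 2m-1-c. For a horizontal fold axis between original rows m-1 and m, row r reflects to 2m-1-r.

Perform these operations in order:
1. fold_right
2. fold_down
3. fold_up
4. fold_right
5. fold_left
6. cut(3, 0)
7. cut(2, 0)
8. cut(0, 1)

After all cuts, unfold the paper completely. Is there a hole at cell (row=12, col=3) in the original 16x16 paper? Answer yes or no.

Op 1 fold_right: fold axis v@8; visible region now rows[0,16) x cols[8,16) = 16x8
Op 2 fold_down: fold axis h@8; visible region now rows[8,16) x cols[8,16) = 8x8
Op 3 fold_up: fold axis h@12; visible region now rows[8,12) x cols[8,16) = 4x8
Op 4 fold_right: fold axis v@12; visible region now rows[8,12) x cols[12,16) = 4x4
Op 5 fold_left: fold axis v@14; visible region now rows[8,12) x cols[12,14) = 4x2
Op 6 cut(3, 0): punch at orig (11,12); cuts so far [(11, 12)]; region rows[8,12) x cols[12,14) = 4x2
Op 7 cut(2, 0): punch at orig (10,12); cuts so far [(10, 12), (11, 12)]; region rows[8,12) x cols[12,14) = 4x2
Op 8 cut(0, 1): punch at orig (8,13); cuts so far [(8, 13), (10, 12), (11, 12)]; region rows[8,12) x cols[12,14) = 4x2
Unfold 1 (reflect across v@14): 6 holes -> [(8, 13), (8, 14), (10, 12), (10, 15), (11, 12), (11, 15)]
Unfold 2 (reflect across v@12): 12 holes -> [(8, 9), (8, 10), (8, 13), (8, 14), (10, 8), (10, 11), (10, 12), (10, 15), (11, 8), (11, 11), (11, 12), (11, 15)]
Unfold 3 (reflect across h@12): 24 holes -> [(8, 9), (8, 10), (8, 13), (8, 14), (10, 8), (10, 11), (10, 12), (10, 15), (11, 8), (11, 11), (11, 12), (11, 15), (12, 8), (12, 11), (12, 12), (12, 15), (13, 8), (13, 11), (13, 12), (13, 15), (15, 9), (15, 10), (15, 13), (15, 14)]
Unfold 4 (reflect across h@8): 48 holes -> [(0, 9), (0, 10), (0, 13), (0, 14), (2, 8), (2, 11), (2, 12), (2, 15), (3, 8), (3, 11), (3, 12), (3, 15), (4, 8), (4, 11), (4, 12), (4, 15), (5, 8), (5, 11), (5, 12), (5, 15), (7, 9), (7, 10), (7, 13), (7, 14), (8, 9), (8, 10), (8, 13), (8, 14), (10, 8), (10, 11), (10, 12), (10, 15), (11, 8), (11, 11), (11, 12), (11, 15), (12, 8), (12, 11), (12, 12), (12, 15), (13, 8), (13, 11), (13, 12), (13, 15), (15, 9), (15, 10), (15, 13), (15, 14)]
Unfold 5 (reflect across v@8): 96 holes -> [(0, 1), (0, 2), (0, 5), (0, 6), (0, 9), (0, 10), (0, 13), (0, 14), (2, 0), (2, 3), (2, 4), (2, 7), (2, 8), (2, 11), (2, 12), (2, 15), (3, 0), (3, 3), (3, 4), (3, 7), (3, 8), (3, 11), (3, 12), (3, 15), (4, 0), (4, 3), (4, 4), (4, 7), (4, 8), (4, 11), (4, 12), (4, 15), (5, 0), (5, 3), (5, 4), (5, 7), (5, 8), (5, 11), (5, 12), (5, 15), (7, 1), (7, 2), (7, 5), (7, 6), (7, 9), (7, 10), (7, 13), (7, 14), (8, 1), (8, 2), (8, 5), (8, 6), (8, 9), (8, 10), (8, 13), (8, 14), (10, 0), (10, 3), (10, 4), (10, 7), (10, 8), (10, 11), (10, 12), (10, 15), (11, 0), (11, 3), (11, 4), (11, 7), (11, 8), (11, 11), (11, 12), (11, 15), (12, 0), (12, 3), (12, 4), (12, 7), (12, 8), (12, 11), (12, 12), (12, 15), (13, 0), (13, 3), (13, 4), (13, 7), (13, 8), (13, 11), (13, 12), (13, 15), (15, 1), (15, 2), (15, 5), (15, 6), (15, 9), (15, 10), (15, 13), (15, 14)]
Holes: [(0, 1), (0, 2), (0, 5), (0, 6), (0, 9), (0, 10), (0, 13), (0, 14), (2, 0), (2, 3), (2, 4), (2, 7), (2, 8), (2, 11), (2, 12), (2, 15), (3, 0), (3, 3), (3, 4), (3, 7), (3, 8), (3, 11), (3, 12), (3, 15), (4, 0), (4, 3), (4, 4), (4, 7), (4, 8), (4, 11), (4, 12), (4, 15), (5, 0), (5, 3), (5, 4), (5, 7), (5, 8), (5, 11), (5, 12), (5, 15), (7, 1), (7, 2), (7, 5), (7, 6), (7, 9), (7, 10), (7, 13), (7, 14), (8, 1), (8, 2), (8, 5), (8, 6), (8, 9), (8, 10), (8, 13), (8, 14), (10, 0), (10, 3), (10, 4), (10, 7), (10, 8), (10, 11), (10, 12), (10, 15), (11, 0), (11, 3), (11, 4), (11, 7), (11, 8), (11, 11), (11, 12), (11, 15), (12, 0), (12, 3), (12, 4), (12, 7), (12, 8), (12, 11), (12, 12), (12, 15), (13, 0), (13, 3), (13, 4), (13, 7), (13, 8), (13, 11), (13, 12), (13, 15), (15, 1), (15, 2), (15, 5), (15, 6), (15, 9), (15, 10), (15, 13), (15, 14)]

Answer: yes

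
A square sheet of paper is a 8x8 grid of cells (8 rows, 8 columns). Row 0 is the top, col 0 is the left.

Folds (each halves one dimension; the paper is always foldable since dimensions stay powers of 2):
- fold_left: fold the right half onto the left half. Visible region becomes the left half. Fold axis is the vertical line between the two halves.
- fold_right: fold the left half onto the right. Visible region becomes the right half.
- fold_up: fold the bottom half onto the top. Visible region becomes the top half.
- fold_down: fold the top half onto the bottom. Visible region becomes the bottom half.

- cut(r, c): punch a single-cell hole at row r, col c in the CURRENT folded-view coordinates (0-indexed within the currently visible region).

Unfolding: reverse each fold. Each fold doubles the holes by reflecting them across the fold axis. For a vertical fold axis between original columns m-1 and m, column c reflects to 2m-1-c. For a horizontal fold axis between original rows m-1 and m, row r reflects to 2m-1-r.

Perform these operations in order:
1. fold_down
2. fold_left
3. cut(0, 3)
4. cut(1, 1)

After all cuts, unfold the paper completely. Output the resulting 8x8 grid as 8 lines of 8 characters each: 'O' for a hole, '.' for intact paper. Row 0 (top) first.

Op 1 fold_down: fold axis h@4; visible region now rows[4,8) x cols[0,8) = 4x8
Op 2 fold_left: fold axis v@4; visible region now rows[4,8) x cols[0,4) = 4x4
Op 3 cut(0, 3): punch at orig (4,3); cuts so far [(4, 3)]; region rows[4,8) x cols[0,4) = 4x4
Op 4 cut(1, 1): punch at orig (5,1); cuts so far [(4, 3), (5, 1)]; region rows[4,8) x cols[0,4) = 4x4
Unfold 1 (reflect across v@4): 4 holes -> [(4, 3), (4, 4), (5, 1), (5, 6)]
Unfold 2 (reflect across h@4): 8 holes -> [(2, 1), (2, 6), (3, 3), (3, 4), (4, 3), (4, 4), (5, 1), (5, 6)]

Answer: ........
........
.O....O.
...OO...
...OO...
.O....O.
........
........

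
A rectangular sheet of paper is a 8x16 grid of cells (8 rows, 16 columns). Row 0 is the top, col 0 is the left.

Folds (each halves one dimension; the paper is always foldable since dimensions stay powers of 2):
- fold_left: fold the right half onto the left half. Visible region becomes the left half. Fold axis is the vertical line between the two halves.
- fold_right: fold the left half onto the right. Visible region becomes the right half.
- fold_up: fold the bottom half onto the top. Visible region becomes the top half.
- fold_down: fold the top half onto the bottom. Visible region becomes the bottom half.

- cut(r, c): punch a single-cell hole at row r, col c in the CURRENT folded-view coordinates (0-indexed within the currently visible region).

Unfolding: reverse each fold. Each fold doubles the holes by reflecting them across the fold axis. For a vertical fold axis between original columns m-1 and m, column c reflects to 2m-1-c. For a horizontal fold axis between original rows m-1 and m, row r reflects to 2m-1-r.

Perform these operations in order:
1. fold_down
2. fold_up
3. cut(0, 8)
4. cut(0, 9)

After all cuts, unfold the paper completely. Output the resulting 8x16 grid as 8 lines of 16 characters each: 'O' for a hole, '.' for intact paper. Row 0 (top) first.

Answer: ........OO......
................
................
........OO......
........OO......
................
................
........OO......

Derivation:
Op 1 fold_down: fold axis h@4; visible region now rows[4,8) x cols[0,16) = 4x16
Op 2 fold_up: fold axis h@6; visible region now rows[4,6) x cols[0,16) = 2x16
Op 3 cut(0, 8): punch at orig (4,8); cuts so far [(4, 8)]; region rows[4,6) x cols[0,16) = 2x16
Op 4 cut(0, 9): punch at orig (4,9); cuts so far [(4, 8), (4, 9)]; region rows[4,6) x cols[0,16) = 2x16
Unfold 1 (reflect across h@6): 4 holes -> [(4, 8), (4, 9), (7, 8), (7, 9)]
Unfold 2 (reflect across h@4): 8 holes -> [(0, 8), (0, 9), (3, 8), (3, 9), (4, 8), (4, 9), (7, 8), (7, 9)]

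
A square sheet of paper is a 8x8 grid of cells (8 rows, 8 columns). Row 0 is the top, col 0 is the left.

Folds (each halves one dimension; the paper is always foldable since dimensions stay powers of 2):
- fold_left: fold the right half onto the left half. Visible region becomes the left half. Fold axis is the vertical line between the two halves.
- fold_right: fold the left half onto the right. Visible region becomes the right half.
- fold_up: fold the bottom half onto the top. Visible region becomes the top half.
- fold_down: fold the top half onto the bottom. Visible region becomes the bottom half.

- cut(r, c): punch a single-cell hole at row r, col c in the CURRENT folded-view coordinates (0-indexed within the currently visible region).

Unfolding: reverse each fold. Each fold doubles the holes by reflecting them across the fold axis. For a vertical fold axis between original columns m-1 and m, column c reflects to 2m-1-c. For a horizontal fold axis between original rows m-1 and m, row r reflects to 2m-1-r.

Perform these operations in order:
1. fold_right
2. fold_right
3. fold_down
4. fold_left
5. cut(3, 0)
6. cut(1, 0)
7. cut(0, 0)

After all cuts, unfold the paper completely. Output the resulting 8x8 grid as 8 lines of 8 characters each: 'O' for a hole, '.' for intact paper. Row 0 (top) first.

Op 1 fold_right: fold axis v@4; visible region now rows[0,8) x cols[4,8) = 8x4
Op 2 fold_right: fold axis v@6; visible region now rows[0,8) x cols[6,8) = 8x2
Op 3 fold_down: fold axis h@4; visible region now rows[4,8) x cols[6,8) = 4x2
Op 4 fold_left: fold axis v@7; visible region now rows[4,8) x cols[6,7) = 4x1
Op 5 cut(3, 0): punch at orig (7,6); cuts so far [(7, 6)]; region rows[4,8) x cols[6,7) = 4x1
Op 6 cut(1, 0): punch at orig (5,6); cuts so far [(5, 6), (7, 6)]; region rows[4,8) x cols[6,7) = 4x1
Op 7 cut(0, 0): punch at orig (4,6); cuts so far [(4, 6), (5, 6), (7, 6)]; region rows[4,8) x cols[6,7) = 4x1
Unfold 1 (reflect across v@7): 6 holes -> [(4, 6), (4, 7), (5, 6), (5, 7), (7, 6), (7, 7)]
Unfold 2 (reflect across h@4): 12 holes -> [(0, 6), (0, 7), (2, 6), (2, 7), (3, 6), (3, 7), (4, 6), (4, 7), (5, 6), (5, 7), (7, 6), (7, 7)]
Unfold 3 (reflect across v@6): 24 holes -> [(0, 4), (0, 5), (0, 6), (0, 7), (2, 4), (2, 5), (2, 6), (2, 7), (3, 4), (3, 5), (3, 6), (3, 7), (4, 4), (4, 5), (4, 6), (4, 7), (5, 4), (5, 5), (5, 6), (5, 7), (7, 4), (7, 5), (7, 6), (7, 7)]
Unfold 4 (reflect across v@4): 48 holes -> [(0, 0), (0, 1), (0, 2), (0, 3), (0, 4), (0, 5), (0, 6), (0, 7), (2, 0), (2, 1), (2, 2), (2, 3), (2, 4), (2, 5), (2, 6), (2, 7), (3, 0), (3, 1), (3, 2), (3, 3), (3, 4), (3, 5), (3, 6), (3, 7), (4, 0), (4, 1), (4, 2), (4, 3), (4, 4), (4, 5), (4, 6), (4, 7), (5, 0), (5, 1), (5, 2), (5, 3), (5, 4), (5, 5), (5, 6), (5, 7), (7, 0), (7, 1), (7, 2), (7, 3), (7, 4), (7, 5), (7, 6), (7, 7)]

Answer: OOOOOOOO
........
OOOOOOOO
OOOOOOOO
OOOOOOOO
OOOOOOOO
........
OOOOOOOO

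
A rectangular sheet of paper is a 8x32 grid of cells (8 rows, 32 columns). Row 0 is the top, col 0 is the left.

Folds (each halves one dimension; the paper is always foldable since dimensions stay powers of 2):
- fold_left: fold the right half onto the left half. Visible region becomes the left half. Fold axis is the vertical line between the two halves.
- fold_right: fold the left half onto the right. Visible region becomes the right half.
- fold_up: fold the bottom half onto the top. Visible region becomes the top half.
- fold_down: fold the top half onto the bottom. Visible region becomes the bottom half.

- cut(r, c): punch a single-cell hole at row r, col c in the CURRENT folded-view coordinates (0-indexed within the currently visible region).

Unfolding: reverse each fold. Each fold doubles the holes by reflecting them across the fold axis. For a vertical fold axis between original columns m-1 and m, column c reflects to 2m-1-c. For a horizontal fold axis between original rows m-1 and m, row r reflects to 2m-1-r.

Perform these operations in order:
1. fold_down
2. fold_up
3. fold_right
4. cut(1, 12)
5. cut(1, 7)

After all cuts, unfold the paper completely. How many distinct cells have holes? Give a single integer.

Answer: 16

Derivation:
Op 1 fold_down: fold axis h@4; visible region now rows[4,8) x cols[0,32) = 4x32
Op 2 fold_up: fold axis h@6; visible region now rows[4,6) x cols[0,32) = 2x32
Op 3 fold_right: fold axis v@16; visible region now rows[4,6) x cols[16,32) = 2x16
Op 4 cut(1, 12): punch at orig (5,28); cuts so far [(5, 28)]; region rows[4,6) x cols[16,32) = 2x16
Op 5 cut(1, 7): punch at orig (5,23); cuts so far [(5, 23), (5, 28)]; region rows[4,6) x cols[16,32) = 2x16
Unfold 1 (reflect across v@16): 4 holes -> [(5, 3), (5, 8), (5, 23), (5, 28)]
Unfold 2 (reflect across h@6): 8 holes -> [(5, 3), (5, 8), (5, 23), (5, 28), (6, 3), (6, 8), (6, 23), (6, 28)]
Unfold 3 (reflect across h@4): 16 holes -> [(1, 3), (1, 8), (1, 23), (1, 28), (2, 3), (2, 8), (2, 23), (2, 28), (5, 3), (5, 8), (5, 23), (5, 28), (6, 3), (6, 8), (6, 23), (6, 28)]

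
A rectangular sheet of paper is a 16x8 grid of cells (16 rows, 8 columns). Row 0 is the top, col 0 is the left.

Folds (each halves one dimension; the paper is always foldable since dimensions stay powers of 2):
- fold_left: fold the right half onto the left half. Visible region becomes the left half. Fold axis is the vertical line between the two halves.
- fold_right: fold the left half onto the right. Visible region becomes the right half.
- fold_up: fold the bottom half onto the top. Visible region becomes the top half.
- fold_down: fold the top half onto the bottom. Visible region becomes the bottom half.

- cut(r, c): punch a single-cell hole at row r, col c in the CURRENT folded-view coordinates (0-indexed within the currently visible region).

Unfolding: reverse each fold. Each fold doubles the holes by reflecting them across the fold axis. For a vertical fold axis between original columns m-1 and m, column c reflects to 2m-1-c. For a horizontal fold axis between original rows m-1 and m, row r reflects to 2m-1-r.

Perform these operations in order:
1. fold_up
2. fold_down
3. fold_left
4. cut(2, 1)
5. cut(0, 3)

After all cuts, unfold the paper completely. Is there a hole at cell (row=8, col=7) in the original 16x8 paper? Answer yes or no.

Op 1 fold_up: fold axis h@8; visible region now rows[0,8) x cols[0,8) = 8x8
Op 2 fold_down: fold axis h@4; visible region now rows[4,8) x cols[0,8) = 4x8
Op 3 fold_left: fold axis v@4; visible region now rows[4,8) x cols[0,4) = 4x4
Op 4 cut(2, 1): punch at orig (6,1); cuts so far [(6, 1)]; region rows[4,8) x cols[0,4) = 4x4
Op 5 cut(0, 3): punch at orig (4,3); cuts so far [(4, 3), (6, 1)]; region rows[4,8) x cols[0,4) = 4x4
Unfold 1 (reflect across v@4): 4 holes -> [(4, 3), (4, 4), (6, 1), (6, 6)]
Unfold 2 (reflect across h@4): 8 holes -> [(1, 1), (1, 6), (3, 3), (3, 4), (4, 3), (4, 4), (6, 1), (6, 6)]
Unfold 3 (reflect across h@8): 16 holes -> [(1, 1), (1, 6), (3, 3), (3, 4), (4, 3), (4, 4), (6, 1), (6, 6), (9, 1), (9, 6), (11, 3), (11, 4), (12, 3), (12, 4), (14, 1), (14, 6)]
Holes: [(1, 1), (1, 6), (3, 3), (3, 4), (4, 3), (4, 4), (6, 1), (6, 6), (9, 1), (9, 6), (11, 3), (11, 4), (12, 3), (12, 4), (14, 1), (14, 6)]

Answer: no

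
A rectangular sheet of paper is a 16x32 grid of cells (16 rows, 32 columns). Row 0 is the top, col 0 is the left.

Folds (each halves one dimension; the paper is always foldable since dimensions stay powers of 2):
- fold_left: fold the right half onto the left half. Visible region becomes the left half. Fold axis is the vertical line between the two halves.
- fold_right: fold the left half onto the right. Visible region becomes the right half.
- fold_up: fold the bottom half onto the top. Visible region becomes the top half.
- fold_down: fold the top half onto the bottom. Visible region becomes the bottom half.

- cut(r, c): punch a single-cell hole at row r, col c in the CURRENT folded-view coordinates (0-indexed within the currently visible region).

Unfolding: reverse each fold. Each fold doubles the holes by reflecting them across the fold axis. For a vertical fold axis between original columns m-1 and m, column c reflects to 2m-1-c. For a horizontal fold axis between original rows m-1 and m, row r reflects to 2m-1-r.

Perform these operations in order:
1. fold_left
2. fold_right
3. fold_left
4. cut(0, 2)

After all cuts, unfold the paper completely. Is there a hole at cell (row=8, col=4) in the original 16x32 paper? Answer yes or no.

Answer: no

Derivation:
Op 1 fold_left: fold axis v@16; visible region now rows[0,16) x cols[0,16) = 16x16
Op 2 fold_right: fold axis v@8; visible region now rows[0,16) x cols[8,16) = 16x8
Op 3 fold_left: fold axis v@12; visible region now rows[0,16) x cols[8,12) = 16x4
Op 4 cut(0, 2): punch at orig (0,10); cuts so far [(0, 10)]; region rows[0,16) x cols[8,12) = 16x4
Unfold 1 (reflect across v@12): 2 holes -> [(0, 10), (0, 13)]
Unfold 2 (reflect across v@8): 4 holes -> [(0, 2), (0, 5), (0, 10), (0, 13)]
Unfold 3 (reflect across v@16): 8 holes -> [(0, 2), (0, 5), (0, 10), (0, 13), (0, 18), (0, 21), (0, 26), (0, 29)]
Holes: [(0, 2), (0, 5), (0, 10), (0, 13), (0, 18), (0, 21), (0, 26), (0, 29)]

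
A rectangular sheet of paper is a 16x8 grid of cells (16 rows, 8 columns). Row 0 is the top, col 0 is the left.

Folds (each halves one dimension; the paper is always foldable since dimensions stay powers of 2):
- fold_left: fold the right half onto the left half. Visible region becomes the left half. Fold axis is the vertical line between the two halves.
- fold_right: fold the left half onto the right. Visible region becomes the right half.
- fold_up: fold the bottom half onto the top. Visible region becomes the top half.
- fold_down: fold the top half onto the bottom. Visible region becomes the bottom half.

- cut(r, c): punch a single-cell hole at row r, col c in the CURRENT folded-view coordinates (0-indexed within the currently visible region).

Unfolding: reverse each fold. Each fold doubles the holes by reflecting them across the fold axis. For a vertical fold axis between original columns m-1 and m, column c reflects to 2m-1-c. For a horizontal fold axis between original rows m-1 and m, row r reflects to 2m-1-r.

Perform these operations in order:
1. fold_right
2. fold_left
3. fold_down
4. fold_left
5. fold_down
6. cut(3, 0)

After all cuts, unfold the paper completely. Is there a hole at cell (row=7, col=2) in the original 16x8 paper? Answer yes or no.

Op 1 fold_right: fold axis v@4; visible region now rows[0,16) x cols[4,8) = 16x4
Op 2 fold_left: fold axis v@6; visible region now rows[0,16) x cols[4,6) = 16x2
Op 3 fold_down: fold axis h@8; visible region now rows[8,16) x cols[4,6) = 8x2
Op 4 fold_left: fold axis v@5; visible region now rows[8,16) x cols[4,5) = 8x1
Op 5 fold_down: fold axis h@12; visible region now rows[12,16) x cols[4,5) = 4x1
Op 6 cut(3, 0): punch at orig (15,4); cuts so far [(15, 4)]; region rows[12,16) x cols[4,5) = 4x1
Unfold 1 (reflect across h@12): 2 holes -> [(8, 4), (15, 4)]
Unfold 2 (reflect across v@5): 4 holes -> [(8, 4), (8, 5), (15, 4), (15, 5)]
Unfold 3 (reflect across h@8): 8 holes -> [(0, 4), (0, 5), (7, 4), (7, 5), (8, 4), (8, 5), (15, 4), (15, 5)]
Unfold 4 (reflect across v@6): 16 holes -> [(0, 4), (0, 5), (0, 6), (0, 7), (7, 4), (7, 5), (7, 6), (7, 7), (8, 4), (8, 5), (8, 6), (8, 7), (15, 4), (15, 5), (15, 6), (15, 7)]
Unfold 5 (reflect across v@4): 32 holes -> [(0, 0), (0, 1), (0, 2), (0, 3), (0, 4), (0, 5), (0, 6), (0, 7), (7, 0), (7, 1), (7, 2), (7, 3), (7, 4), (7, 5), (7, 6), (7, 7), (8, 0), (8, 1), (8, 2), (8, 3), (8, 4), (8, 5), (8, 6), (8, 7), (15, 0), (15, 1), (15, 2), (15, 3), (15, 4), (15, 5), (15, 6), (15, 7)]
Holes: [(0, 0), (0, 1), (0, 2), (0, 3), (0, 4), (0, 5), (0, 6), (0, 7), (7, 0), (7, 1), (7, 2), (7, 3), (7, 4), (7, 5), (7, 6), (7, 7), (8, 0), (8, 1), (8, 2), (8, 3), (8, 4), (8, 5), (8, 6), (8, 7), (15, 0), (15, 1), (15, 2), (15, 3), (15, 4), (15, 5), (15, 6), (15, 7)]

Answer: yes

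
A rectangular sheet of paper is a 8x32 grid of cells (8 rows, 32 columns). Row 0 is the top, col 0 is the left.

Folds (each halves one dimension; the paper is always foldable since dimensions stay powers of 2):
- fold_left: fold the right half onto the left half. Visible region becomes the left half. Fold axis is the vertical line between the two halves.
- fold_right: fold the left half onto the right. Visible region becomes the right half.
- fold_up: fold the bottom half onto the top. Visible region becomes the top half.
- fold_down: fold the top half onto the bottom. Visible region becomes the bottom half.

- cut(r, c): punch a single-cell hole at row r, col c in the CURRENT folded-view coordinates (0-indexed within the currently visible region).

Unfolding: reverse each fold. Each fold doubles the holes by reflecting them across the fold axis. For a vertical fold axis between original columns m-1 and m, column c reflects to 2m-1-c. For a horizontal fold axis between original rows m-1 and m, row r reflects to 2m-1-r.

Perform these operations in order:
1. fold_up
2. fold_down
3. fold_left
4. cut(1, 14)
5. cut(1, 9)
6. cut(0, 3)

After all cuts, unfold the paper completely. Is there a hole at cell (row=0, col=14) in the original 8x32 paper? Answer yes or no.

Answer: yes

Derivation:
Op 1 fold_up: fold axis h@4; visible region now rows[0,4) x cols[0,32) = 4x32
Op 2 fold_down: fold axis h@2; visible region now rows[2,4) x cols[0,32) = 2x32
Op 3 fold_left: fold axis v@16; visible region now rows[2,4) x cols[0,16) = 2x16
Op 4 cut(1, 14): punch at orig (3,14); cuts so far [(3, 14)]; region rows[2,4) x cols[0,16) = 2x16
Op 5 cut(1, 9): punch at orig (3,9); cuts so far [(3, 9), (3, 14)]; region rows[2,4) x cols[0,16) = 2x16
Op 6 cut(0, 3): punch at orig (2,3); cuts so far [(2, 3), (3, 9), (3, 14)]; region rows[2,4) x cols[0,16) = 2x16
Unfold 1 (reflect across v@16): 6 holes -> [(2, 3), (2, 28), (3, 9), (3, 14), (3, 17), (3, 22)]
Unfold 2 (reflect across h@2): 12 holes -> [(0, 9), (0, 14), (0, 17), (0, 22), (1, 3), (1, 28), (2, 3), (2, 28), (3, 9), (3, 14), (3, 17), (3, 22)]
Unfold 3 (reflect across h@4): 24 holes -> [(0, 9), (0, 14), (0, 17), (0, 22), (1, 3), (1, 28), (2, 3), (2, 28), (3, 9), (3, 14), (3, 17), (3, 22), (4, 9), (4, 14), (4, 17), (4, 22), (5, 3), (5, 28), (6, 3), (6, 28), (7, 9), (7, 14), (7, 17), (7, 22)]
Holes: [(0, 9), (0, 14), (0, 17), (0, 22), (1, 3), (1, 28), (2, 3), (2, 28), (3, 9), (3, 14), (3, 17), (3, 22), (4, 9), (4, 14), (4, 17), (4, 22), (5, 3), (5, 28), (6, 3), (6, 28), (7, 9), (7, 14), (7, 17), (7, 22)]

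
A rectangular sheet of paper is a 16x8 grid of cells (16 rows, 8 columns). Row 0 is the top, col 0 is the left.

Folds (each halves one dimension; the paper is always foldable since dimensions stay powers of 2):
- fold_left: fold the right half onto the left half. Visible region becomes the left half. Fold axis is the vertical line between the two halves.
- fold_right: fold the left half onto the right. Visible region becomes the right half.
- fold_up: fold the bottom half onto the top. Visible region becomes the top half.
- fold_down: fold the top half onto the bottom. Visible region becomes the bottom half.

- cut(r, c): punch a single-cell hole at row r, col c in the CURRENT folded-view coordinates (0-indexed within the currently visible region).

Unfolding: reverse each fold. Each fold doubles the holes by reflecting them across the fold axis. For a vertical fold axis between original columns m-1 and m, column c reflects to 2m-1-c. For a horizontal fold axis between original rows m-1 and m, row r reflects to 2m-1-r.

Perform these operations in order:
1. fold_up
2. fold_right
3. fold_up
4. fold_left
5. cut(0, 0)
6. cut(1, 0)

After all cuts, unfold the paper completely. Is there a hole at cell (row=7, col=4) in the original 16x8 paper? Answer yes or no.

Op 1 fold_up: fold axis h@8; visible region now rows[0,8) x cols[0,8) = 8x8
Op 2 fold_right: fold axis v@4; visible region now rows[0,8) x cols[4,8) = 8x4
Op 3 fold_up: fold axis h@4; visible region now rows[0,4) x cols[4,8) = 4x4
Op 4 fold_left: fold axis v@6; visible region now rows[0,4) x cols[4,6) = 4x2
Op 5 cut(0, 0): punch at orig (0,4); cuts so far [(0, 4)]; region rows[0,4) x cols[4,6) = 4x2
Op 6 cut(1, 0): punch at orig (1,4); cuts so far [(0, 4), (1, 4)]; region rows[0,4) x cols[4,6) = 4x2
Unfold 1 (reflect across v@6): 4 holes -> [(0, 4), (0, 7), (1, 4), (1, 7)]
Unfold 2 (reflect across h@4): 8 holes -> [(0, 4), (0, 7), (1, 4), (1, 7), (6, 4), (6, 7), (7, 4), (7, 7)]
Unfold 3 (reflect across v@4): 16 holes -> [(0, 0), (0, 3), (0, 4), (0, 7), (1, 0), (1, 3), (1, 4), (1, 7), (6, 0), (6, 3), (6, 4), (6, 7), (7, 0), (7, 3), (7, 4), (7, 7)]
Unfold 4 (reflect across h@8): 32 holes -> [(0, 0), (0, 3), (0, 4), (0, 7), (1, 0), (1, 3), (1, 4), (1, 7), (6, 0), (6, 3), (6, 4), (6, 7), (7, 0), (7, 3), (7, 4), (7, 7), (8, 0), (8, 3), (8, 4), (8, 7), (9, 0), (9, 3), (9, 4), (9, 7), (14, 0), (14, 3), (14, 4), (14, 7), (15, 0), (15, 3), (15, 4), (15, 7)]
Holes: [(0, 0), (0, 3), (0, 4), (0, 7), (1, 0), (1, 3), (1, 4), (1, 7), (6, 0), (6, 3), (6, 4), (6, 7), (7, 0), (7, 3), (7, 4), (7, 7), (8, 0), (8, 3), (8, 4), (8, 7), (9, 0), (9, 3), (9, 4), (9, 7), (14, 0), (14, 3), (14, 4), (14, 7), (15, 0), (15, 3), (15, 4), (15, 7)]

Answer: yes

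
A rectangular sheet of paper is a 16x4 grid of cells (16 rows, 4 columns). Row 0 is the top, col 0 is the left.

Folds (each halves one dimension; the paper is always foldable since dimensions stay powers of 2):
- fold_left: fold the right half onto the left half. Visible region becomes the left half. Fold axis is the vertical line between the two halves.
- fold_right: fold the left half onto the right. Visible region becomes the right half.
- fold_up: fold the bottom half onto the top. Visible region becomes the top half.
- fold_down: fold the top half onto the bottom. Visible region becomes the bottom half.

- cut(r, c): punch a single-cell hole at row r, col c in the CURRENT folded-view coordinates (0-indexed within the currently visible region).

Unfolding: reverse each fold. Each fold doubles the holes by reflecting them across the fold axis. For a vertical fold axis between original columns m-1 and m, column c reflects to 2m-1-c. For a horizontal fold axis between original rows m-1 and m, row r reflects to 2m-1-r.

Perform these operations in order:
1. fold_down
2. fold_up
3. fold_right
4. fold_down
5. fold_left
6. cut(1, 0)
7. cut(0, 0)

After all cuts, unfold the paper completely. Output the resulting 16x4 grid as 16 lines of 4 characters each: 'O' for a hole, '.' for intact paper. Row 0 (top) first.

Op 1 fold_down: fold axis h@8; visible region now rows[8,16) x cols[0,4) = 8x4
Op 2 fold_up: fold axis h@12; visible region now rows[8,12) x cols[0,4) = 4x4
Op 3 fold_right: fold axis v@2; visible region now rows[8,12) x cols[2,4) = 4x2
Op 4 fold_down: fold axis h@10; visible region now rows[10,12) x cols[2,4) = 2x2
Op 5 fold_left: fold axis v@3; visible region now rows[10,12) x cols[2,3) = 2x1
Op 6 cut(1, 0): punch at orig (11,2); cuts so far [(11, 2)]; region rows[10,12) x cols[2,3) = 2x1
Op 7 cut(0, 0): punch at orig (10,2); cuts so far [(10, 2), (11, 2)]; region rows[10,12) x cols[2,3) = 2x1
Unfold 1 (reflect across v@3): 4 holes -> [(10, 2), (10, 3), (11, 2), (11, 3)]
Unfold 2 (reflect across h@10): 8 holes -> [(8, 2), (8, 3), (9, 2), (9, 3), (10, 2), (10, 3), (11, 2), (11, 3)]
Unfold 3 (reflect across v@2): 16 holes -> [(8, 0), (8, 1), (8, 2), (8, 3), (9, 0), (9, 1), (9, 2), (9, 3), (10, 0), (10, 1), (10, 2), (10, 3), (11, 0), (11, 1), (11, 2), (11, 3)]
Unfold 4 (reflect across h@12): 32 holes -> [(8, 0), (8, 1), (8, 2), (8, 3), (9, 0), (9, 1), (9, 2), (9, 3), (10, 0), (10, 1), (10, 2), (10, 3), (11, 0), (11, 1), (11, 2), (11, 3), (12, 0), (12, 1), (12, 2), (12, 3), (13, 0), (13, 1), (13, 2), (13, 3), (14, 0), (14, 1), (14, 2), (14, 3), (15, 0), (15, 1), (15, 2), (15, 3)]
Unfold 5 (reflect across h@8): 64 holes -> [(0, 0), (0, 1), (0, 2), (0, 3), (1, 0), (1, 1), (1, 2), (1, 3), (2, 0), (2, 1), (2, 2), (2, 3), (3, 0), (3, 1), (3, 2), (3, 3), (4, 0), (4, 1), (4, 2), (4, 3), (5, 0), (5, 1), (5, 2), (5, 3), (6, 0), (6, 1), (6, 2), (6, 3), (7, 0), (7, 1), (7, 2), (7, 3), (8, 0), (8, 1), (8, 2), (8, 3), (9, 0), (9, 1), (9, 2), (9, 3), (10, 0), (10, 1), (10, 2), (10, 3), (11, 0), (11, 1), (11, 2), (11, 3), (12, 0), (12, 1), (12, 2), (12, 3), (13, 0), (13, 1), (13, 2), (13, 3), (14, 0), (14, 1), (14, 2), (14, 3), (15, 0), (15, 1), (15, 2), (15, 3)]

Answer: OOOO
OOOO
OOOO
OOOO
OOOO
OOOO
OOOO
OOOO
OOOO
OOOO
OOOO
OOOO
OOOO
OOOO
OOOO
OOOO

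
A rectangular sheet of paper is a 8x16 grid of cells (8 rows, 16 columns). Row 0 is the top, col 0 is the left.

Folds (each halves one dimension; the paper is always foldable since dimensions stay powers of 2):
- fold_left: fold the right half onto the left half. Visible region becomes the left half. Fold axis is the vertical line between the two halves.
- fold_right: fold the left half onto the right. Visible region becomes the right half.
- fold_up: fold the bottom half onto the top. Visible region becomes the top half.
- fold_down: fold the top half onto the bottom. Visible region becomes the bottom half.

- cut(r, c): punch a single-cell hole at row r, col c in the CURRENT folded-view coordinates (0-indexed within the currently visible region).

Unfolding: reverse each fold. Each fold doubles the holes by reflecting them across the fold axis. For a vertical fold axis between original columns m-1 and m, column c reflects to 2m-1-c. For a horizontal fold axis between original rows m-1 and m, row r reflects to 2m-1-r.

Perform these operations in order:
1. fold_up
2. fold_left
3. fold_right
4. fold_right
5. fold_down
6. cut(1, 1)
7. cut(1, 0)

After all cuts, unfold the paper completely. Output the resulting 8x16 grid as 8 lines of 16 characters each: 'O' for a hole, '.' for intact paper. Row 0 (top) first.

Op 1 fold_up: fold axis h@4; visible region now rows[0,4) x cols[0,16) = 4x16
Op 2 fold_left: fold axis v@8; visible region now rows[0,4) x cols[0,8) = 4x8
Op 3 fold_right: fold axis v@4; visible region now rows[0,4) x cols[4,8) = 4x4
Op 4 fold_right: fold axis v@6; visible region now rows[0,4) x cols[6,8) = 4x2
Op 5 fold_down: fold axis h@2; visible region now rows[2,4) x cols[6,8) = 2x2
Op 6 cut(1, 1): punch at orig (3,7); cuts so far [(3, 7)]; region rows[2,4) x cols[6,8) = 2x2
Op 7 cut(1, 0): punch at orig (3,6); cuts so far [(3, 6), (3, 7)]; region rows[2,4) x cols[6,8) = 2x2
Unfold 1 (reflect across h@2): 4 holes -> [(0, 6), (0, 7), (3, 6), (3, 7)]
Unfold 2 (reflect across v@6): 8 holes -> [(0, 4), (0, 5), (0, 6), (0, 7), (3, 4), (3, 5), (3, 6), (3, 7)]
Unfold 3 (reflect across v@4): 16 holes -> [(0, 0), (0, 1), (0, 2), (0, 3), (0, 4), (0, 5), (0, 6), (0, 7), (3, 0), (3, 1), (3, 2), (3, 3), (3, 4), (3, 5), (3, 6), (3, 7)]
Unfold 4 (reflect across v@8): 32 holes -> [(0, 0), (0, 1), (0, 2), (0, 3), (0, 4), (0, 5), (0, 6), (0, 7), (0, 8), (0, 9), (0, 10), (0, 11), (0, 12), (0, 13), (0, 14), (0, 15), (3, 0), (3, 1), (3, 2), (3, 3), (3, 4), (3, 5), (3, 6), (3, 7), (3, 8), (3, 9), (3, 10), (3, 11), (3, 12), (3, 13), (3, 14), (3, 15)]
Unfold 5 (reflect across h@4): 64 holes -> [(0, 0), (0, 1), (0, 2), (0, 3), (0, 4), (0, 5), (0, 6), (0, 7), (0, 8), (0, 9), (0, 10), (0, 11), (0, 12), (0, 13), (0, 14), (0, 15), (3, 0), (3, 1), (3, 2), (3, 3), (3, 4), (3, 5), (3, 6), (3, 7), (3, 8), (3, 9), (3, 10), (3, 11), (3, 12), (3, 13), (3, 14), (3, 15), (4, 0), (4, 1), (4, 2), (4, 3), (4, 4), (4, 5), (4, 6), (4, 7), (4, 8), (4, 9), (4, 10), (4, 11), (4, 12), (4, 13), (4, 14), (4, 15), (7, 0), (7, 1), (7, 2), (7, 3), (7, 4), (7, 5), (7, 6), (7, 7), (7, 8), (7, 9), (7, 10), (7, 11), (7, 12), (7, 13), (7, 14), (7, 15)]

Answer: OOOOOOOOOOOOOOOO
................
................
OOOOOOOOOOOOOOOO
OOOOOOOOOOOOOOOO
................
................
OOOOOOOOOOOOOOOO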